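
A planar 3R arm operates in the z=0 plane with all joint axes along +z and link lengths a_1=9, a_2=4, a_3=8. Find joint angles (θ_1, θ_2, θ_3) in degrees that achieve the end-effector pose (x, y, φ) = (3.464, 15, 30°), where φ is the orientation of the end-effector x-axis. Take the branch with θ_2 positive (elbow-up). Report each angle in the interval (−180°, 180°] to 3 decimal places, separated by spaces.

90.001 59.999 -120.000

wrist centre = target − a_3·(cos φ, sin φ) = (-3.4642, 11.0000)
cos θ_2 = (133.0007−9²−4²)/(2·9·4) = 0.5000; θ_2 = 59.9994° (elbow-up)
β = atan2(11.0000,-3.4642) = 107.4807°; ψ = atan2(3.4641,11.0000) = 17.4800°
θ_1 = β − ψ = 90.0006°
θ_3 = φ − θ_1 − θ_2 = -120.0000° (wrapped to (-180°,180°])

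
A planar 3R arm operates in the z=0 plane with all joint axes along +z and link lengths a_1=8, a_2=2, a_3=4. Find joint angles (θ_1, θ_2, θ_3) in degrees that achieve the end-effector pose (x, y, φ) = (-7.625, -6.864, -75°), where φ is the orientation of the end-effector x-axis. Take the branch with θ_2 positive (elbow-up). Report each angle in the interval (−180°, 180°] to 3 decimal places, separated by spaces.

wrist centre = target − a_3·(cos φ, sin φ) = (-8.6603, -3.0003)
cos θ_2 = (84.0022−8²−2²)/(2·8·2) = 0.5001; θ_2 = 59.9955° (elbow-up)
β = atan2(-3.0003,-8.6603) = -160.8917°; ψ = atan2(1.7320,9.0001) = 10.8928°
θ_1 = β − ψ = -171.7844°
θ_3 = φ − θ_1 − θ_2 = 36.7889° (wrapped to (-180°,180°])

-171.784 59.996 36.789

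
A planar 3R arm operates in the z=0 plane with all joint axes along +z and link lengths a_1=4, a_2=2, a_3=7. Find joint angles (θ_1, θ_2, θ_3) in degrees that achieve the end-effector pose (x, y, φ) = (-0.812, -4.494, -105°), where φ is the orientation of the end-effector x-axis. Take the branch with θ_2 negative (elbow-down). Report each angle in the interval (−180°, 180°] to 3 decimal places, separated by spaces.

89.992 -150.019 -44.973

wrist centre = target − a_3·(cos φ, sin φ) = (0.9997, 2.2675)
cos θ_2 = (6.1409−4²−2²)/(2·4·2) = -0.8662; θ_2 = -150.0190° (elbow-down)
β = atan2(2.2675,0.9997) = 66.2073°; ψ = atan2(-0.9994,2.2676) = -23.7849°
θ_1 = β − ψ = 89.9922°
θ_3 = φ − θ_1 − θ_2 = -44.9732° (wrapped to (-180°,180°])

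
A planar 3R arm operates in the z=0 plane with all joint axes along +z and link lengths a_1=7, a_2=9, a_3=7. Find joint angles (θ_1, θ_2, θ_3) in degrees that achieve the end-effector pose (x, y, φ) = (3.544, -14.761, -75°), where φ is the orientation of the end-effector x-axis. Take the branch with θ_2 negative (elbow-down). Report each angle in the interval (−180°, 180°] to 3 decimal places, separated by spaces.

wrist centre = target − a_3·(cos φ, sin φ) = (1.7323, -7.9995)
cos θ_2 = (66.9931−7²−9²)/(2·7·9) = -0.5001; θ_2 = -120.0036° (elbow-down)
β = atan2(-7.9995,1.7323) = -77.7815°; ψ = atan2(-7.7939,2.4995) = -72.2190°
θ_1 = β − ψ = -5.5624°
θ_3 = φ − θ_1 − θ_2 = 50.5661° (wrapped to (-180°,180°])

-5.562 -120.004 50.566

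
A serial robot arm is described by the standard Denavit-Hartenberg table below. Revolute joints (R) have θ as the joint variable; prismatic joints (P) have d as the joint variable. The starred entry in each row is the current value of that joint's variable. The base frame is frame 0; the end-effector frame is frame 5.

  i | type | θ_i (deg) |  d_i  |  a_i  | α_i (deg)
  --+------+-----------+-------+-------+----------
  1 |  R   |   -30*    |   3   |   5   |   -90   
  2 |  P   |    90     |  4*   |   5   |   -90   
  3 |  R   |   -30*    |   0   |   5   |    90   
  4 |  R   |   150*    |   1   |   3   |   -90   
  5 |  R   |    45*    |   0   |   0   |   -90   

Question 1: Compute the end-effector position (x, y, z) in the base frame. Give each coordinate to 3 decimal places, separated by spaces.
6.065 3.504 -3.580

after link 1: o_1 = (4.3301, -2.5000, 3.0000)
after link 2: o_2 = (6.3301, 0.9641, -2.0000)
after link 3: o_3 = (7.5801, 3.1292, -6.3301)
after link 4: o_4 = (6.0646, 3.5042, -3.5801)
after link 5: o_5 = (6.0646, 3.5042, -3.5801)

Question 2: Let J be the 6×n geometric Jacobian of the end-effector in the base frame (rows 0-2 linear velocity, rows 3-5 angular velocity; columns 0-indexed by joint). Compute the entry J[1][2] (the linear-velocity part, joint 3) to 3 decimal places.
axis z_2 = (-0.8660,0.5000,-0.0000); lever o_n−o_2 = (-0.2655,2.5401,-1.5801)
cross product → J_v[:, 2] = (-0.7901,-1.3684,-2.0670)
J_ω[:, 2] = z_2
entry J[1][2] = -1.3684

-1.368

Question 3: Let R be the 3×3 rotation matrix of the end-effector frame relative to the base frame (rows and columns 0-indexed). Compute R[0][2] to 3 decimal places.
0.153

End-effector z-axis (col 2 of R) = (0.1531,-0.4419,-0.8839)
R[0][2] = 0.1531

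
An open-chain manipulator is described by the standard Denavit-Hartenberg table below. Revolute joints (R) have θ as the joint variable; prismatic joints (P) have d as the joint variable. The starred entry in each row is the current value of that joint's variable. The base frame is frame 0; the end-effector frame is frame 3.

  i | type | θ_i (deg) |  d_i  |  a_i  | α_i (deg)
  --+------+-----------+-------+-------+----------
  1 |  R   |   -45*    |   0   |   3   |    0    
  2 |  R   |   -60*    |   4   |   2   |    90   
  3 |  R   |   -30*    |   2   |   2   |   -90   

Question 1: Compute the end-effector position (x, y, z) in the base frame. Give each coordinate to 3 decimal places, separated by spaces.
-0.776 -5.209 3.000

after link 1: o_1 = (2.1213, -2.1213, 0.0000)
after link 2: o_2 = (1.6037, -4.0532, 4.0000)
after link 3: o_3 = (-0.7765, -5.2086, 3.0000)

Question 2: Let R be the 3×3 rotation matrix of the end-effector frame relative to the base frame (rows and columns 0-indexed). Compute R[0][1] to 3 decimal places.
End-effector y-axis (col 1 of R) = (0.9659,-0.2588,-0.0000)
R[0][1] = 0.9659

0.966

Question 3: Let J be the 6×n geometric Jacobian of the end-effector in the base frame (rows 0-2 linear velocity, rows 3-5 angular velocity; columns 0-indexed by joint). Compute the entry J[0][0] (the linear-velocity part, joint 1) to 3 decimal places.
5.209

axis z_0 = ẑ; lever o_n−o_0 = (-0.7765,-5.2086,3.0000)
cross product → J_v[:, 0] = (5.2086,-0.7765,0.0000)
J_ω[:, 0] = z_0
entry J[0][0] = 5.2086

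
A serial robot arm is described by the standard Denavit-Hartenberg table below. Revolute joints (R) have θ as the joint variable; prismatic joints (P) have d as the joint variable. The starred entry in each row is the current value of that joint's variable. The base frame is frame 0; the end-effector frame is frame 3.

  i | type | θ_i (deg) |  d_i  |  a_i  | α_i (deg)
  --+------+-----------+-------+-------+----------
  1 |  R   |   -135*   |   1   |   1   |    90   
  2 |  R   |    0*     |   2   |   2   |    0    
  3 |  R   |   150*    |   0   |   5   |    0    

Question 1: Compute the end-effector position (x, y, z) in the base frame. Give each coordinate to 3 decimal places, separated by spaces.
after link 1: o_1 = (-0.7071, -0.7071, 1.0000)
after link 2: o_2 = (-3.5355, -0.7071, 1.0000)
after link 3: o_3 = (-0.4737, 2.3548, 3.5000)

-0.474 2.355 3.500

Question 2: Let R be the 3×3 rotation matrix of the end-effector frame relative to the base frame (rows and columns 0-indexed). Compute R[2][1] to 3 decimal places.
-0.866

End-effector y-axis (col 1 of R) = (0.3536,0.3536,-0.8660)
R[2][1] = -0.8660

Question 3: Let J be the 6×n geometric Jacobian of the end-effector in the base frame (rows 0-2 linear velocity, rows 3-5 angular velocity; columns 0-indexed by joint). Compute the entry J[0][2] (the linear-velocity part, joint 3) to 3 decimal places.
1.768

axis z_2 = (-0.7071,0.7071,0.0000); lever o_n−o_2 = (3.0619,3.0619,2.5000)
cross product → J_v[:, 2] = (1.7678,1.7678,-4.3301)
J_ω[:, 2] = z_2
entry J[0][2] = 1.7678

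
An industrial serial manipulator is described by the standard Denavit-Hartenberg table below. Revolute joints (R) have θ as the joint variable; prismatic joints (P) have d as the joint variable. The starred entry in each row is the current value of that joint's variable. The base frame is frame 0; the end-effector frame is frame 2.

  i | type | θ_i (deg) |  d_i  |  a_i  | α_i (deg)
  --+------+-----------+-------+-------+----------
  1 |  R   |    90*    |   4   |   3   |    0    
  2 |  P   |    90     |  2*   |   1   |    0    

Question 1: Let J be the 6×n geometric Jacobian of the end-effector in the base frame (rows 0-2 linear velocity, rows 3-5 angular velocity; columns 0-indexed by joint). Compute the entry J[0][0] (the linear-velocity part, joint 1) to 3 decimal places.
-3.000

axis z_0 = ẑ; lever o_n−o_0 = (-1.0000,3.0000,6.0000)
cross product → J_v[:, 0] = (-3.0000,-1.0000,0.0000)
J_ω[:, 0] = z_0
entry J[0][0] = -3.0000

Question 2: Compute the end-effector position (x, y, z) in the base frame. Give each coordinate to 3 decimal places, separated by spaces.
-1.000 3.000 6.000

after link 1: o_1 = (0.0000, 3.0000, 4.0000)
after link 2: o_2 = (-1.0000, 3.0000, 6.0000)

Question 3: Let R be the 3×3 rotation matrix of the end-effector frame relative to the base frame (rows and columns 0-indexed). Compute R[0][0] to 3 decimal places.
End-effector x-axis (col 0 of R) = (-1.0000,0.0000,0.0000)
R[0][0] = -1.0000

-1.000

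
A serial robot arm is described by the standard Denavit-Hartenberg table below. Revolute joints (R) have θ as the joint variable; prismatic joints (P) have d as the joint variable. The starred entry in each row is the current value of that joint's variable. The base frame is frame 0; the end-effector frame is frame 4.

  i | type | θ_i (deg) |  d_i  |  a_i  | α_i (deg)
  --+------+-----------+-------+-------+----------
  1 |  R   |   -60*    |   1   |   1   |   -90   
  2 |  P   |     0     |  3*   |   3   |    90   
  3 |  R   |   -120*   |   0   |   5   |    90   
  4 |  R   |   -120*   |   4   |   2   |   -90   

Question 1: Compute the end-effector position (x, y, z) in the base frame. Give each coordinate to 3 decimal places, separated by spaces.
0.598 2.036 -0.732

after link 1: o_1 = (0.5000, -0.8660, 1.0000)
after link 2: o_2 = (4.5981, -1.9641, 1.0000)
after link 3: o_3 = (-0.4019, -1.9641, 1.0000)
after link 4: o_4 = (0.5981, 2.0359, -0.7321)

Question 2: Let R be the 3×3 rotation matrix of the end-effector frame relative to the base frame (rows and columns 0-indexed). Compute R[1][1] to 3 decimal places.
-1.000

End-effector y-axis (col 1 of R) = (0.0000,-1.0000,-0.0000)
R[1][1] = -1.0000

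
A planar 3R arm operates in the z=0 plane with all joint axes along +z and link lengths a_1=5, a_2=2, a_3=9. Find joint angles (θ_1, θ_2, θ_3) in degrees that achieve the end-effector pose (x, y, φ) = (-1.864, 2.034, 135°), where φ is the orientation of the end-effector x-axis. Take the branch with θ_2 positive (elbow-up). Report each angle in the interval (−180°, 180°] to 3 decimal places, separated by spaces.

-60.001 60.006 134.995

wrist centre = target − a_3·(cos φ, sin φ) = (4.5000, -4.3300)
cos θ_2 = (38.9982−5²−2²)/(2·5·2) = 0.4999; θ_2 = 60.0059° (elbow-up)
β = atan2(-4.3300,4.5000) = -43.8970°; ψ = atan2(1.7322,5.9998) = 16.1035°
θ_1 = β − ψ = -60.0005°
θ_3 = φ − θ_1 − θ_2 = 134.9946° (wrapped to (-180°,180°])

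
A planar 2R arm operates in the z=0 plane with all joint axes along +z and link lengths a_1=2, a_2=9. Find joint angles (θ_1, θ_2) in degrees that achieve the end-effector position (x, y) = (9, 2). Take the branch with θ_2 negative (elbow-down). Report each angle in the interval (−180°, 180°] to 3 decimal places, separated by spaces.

90.000 -90.000

cos θ_2 = (85.0000−2²−9²)/(2·2·9) = 0.0000; θ_2 = -90.0000° (elbow-down)
β = atan2(2.0000,9.0000) = 12.5288°; ψ = atan2(-9.0000,2.0000) = -77.4712°
θ_1 = β − ψ = 90.0000°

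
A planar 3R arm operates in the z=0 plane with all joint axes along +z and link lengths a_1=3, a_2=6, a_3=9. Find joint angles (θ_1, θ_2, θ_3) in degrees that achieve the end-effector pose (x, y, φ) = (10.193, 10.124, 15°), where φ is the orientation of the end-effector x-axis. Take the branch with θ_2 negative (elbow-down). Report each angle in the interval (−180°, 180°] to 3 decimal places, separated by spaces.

wrist centre = target − a_3·(cos φ, sin φ) = (1.4997, 7.7946)
cos θ_2 = (63.0052−3²−6²)/(2·3·6) = 0.5001; θ_2 = -59.9904° (elbow-down)
β = atan2(7.7946,1.4997) = 79.1095°; ψ = atan2(-5.1956,6.0009) = -40.8865°
θ_1 = β − ψ = 119.9960°
θ_3 = φ − θ_1 − θ_2 = -45.0057° (wrapped to (-180°,180°])

119.996 -59.990 -45.006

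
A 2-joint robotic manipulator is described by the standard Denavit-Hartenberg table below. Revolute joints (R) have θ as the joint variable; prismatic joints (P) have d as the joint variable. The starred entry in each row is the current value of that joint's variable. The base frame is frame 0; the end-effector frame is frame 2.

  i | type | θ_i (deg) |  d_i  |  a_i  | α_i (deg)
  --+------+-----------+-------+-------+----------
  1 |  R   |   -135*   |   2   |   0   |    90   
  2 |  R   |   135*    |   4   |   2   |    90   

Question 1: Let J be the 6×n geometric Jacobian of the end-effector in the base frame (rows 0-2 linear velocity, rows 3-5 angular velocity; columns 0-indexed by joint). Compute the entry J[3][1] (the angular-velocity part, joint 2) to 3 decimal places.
axis z_1 = (-0.7071,0.7071,0.0000); lever o_n−o_1 = (-1.8284,3.8284,1.4142)
cross product → J_v[:, 1] = (1.0000,1.0000,-1.4142)
J_ω[:, 1] = z_1
entry J[3][1] = -0.7071

-0.707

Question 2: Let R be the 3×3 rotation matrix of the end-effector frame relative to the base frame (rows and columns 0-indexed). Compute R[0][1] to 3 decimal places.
-0.707

End-effector y-axis (col 1 of R) = (-0.7071,0.7071,0.0000)
R[0][1] = -0.7071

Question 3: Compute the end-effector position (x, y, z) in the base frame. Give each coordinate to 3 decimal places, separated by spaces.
after link 1: o_1 = (0.0000, 0.0000, 2.0000)
after link 2: o_2 = (-1.8284, 3.8284, 3.4142)

-1.828 3.828 3.414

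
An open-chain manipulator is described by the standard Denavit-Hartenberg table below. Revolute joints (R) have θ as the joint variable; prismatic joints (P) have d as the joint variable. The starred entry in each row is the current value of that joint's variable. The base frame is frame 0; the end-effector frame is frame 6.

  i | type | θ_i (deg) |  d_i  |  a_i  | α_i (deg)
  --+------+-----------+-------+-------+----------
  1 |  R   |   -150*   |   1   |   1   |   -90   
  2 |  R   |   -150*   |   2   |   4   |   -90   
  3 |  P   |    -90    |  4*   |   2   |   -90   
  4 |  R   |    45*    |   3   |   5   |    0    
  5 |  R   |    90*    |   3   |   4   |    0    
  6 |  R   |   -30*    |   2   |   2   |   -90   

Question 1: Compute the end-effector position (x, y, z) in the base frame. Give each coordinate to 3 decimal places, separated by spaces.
12.089 2.142 3.280

after link 1: o_1 = (-0.8660, -0.5000, 1.0000)
after link 2: o_2 = (3.1340, -0.5000, 3.0000)
after link 3: o_3 = (2.4019, -3.2321, 6.4641)
after link 4: o_4 = (7.9506, -4.1110, 4.9022)
after link 5: o_5 = (10.0112, 0.3446, 3.9527)
after link 6: o_6 = (12.0889, 2.1419, 3.2797)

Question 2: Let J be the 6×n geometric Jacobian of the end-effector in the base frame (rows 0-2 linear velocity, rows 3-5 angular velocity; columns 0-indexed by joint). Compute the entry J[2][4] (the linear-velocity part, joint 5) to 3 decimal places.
axis z_4 = (0.7500,0.4330,0.5000); lever o_n−o_4 = (4.1382,6.2529,-1.6225)
cross product → J_v[:, 4] = (-3.8290,3.2860,2.8978)
J_ω[:, 4] = z_4
entry J[2][4] = 2.8978

2.898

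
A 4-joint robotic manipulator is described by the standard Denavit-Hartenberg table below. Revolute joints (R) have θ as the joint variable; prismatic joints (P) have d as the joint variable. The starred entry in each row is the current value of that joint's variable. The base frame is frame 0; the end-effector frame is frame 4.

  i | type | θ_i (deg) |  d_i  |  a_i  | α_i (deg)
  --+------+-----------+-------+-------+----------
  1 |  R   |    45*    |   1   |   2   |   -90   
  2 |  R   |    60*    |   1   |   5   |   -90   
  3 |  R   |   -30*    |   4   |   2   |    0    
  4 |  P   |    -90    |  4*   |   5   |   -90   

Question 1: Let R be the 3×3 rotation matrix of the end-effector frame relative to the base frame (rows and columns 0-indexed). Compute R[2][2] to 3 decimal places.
End-effector z-axis (col 2 of R) = (-0.0474,0.6597,-0.7500)
R[2][2] = -0.7500

-0.750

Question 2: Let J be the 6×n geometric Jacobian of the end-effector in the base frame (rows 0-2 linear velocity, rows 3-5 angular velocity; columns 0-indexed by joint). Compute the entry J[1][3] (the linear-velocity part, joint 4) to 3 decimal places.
prismatic axis z_3 = (-0.6124,-0.6124,-0.5000)
J_v[:, 3] = z_3; J_ω[:, 3] = (0,0,0)
entry J[1][3] = -0.6124

-0.612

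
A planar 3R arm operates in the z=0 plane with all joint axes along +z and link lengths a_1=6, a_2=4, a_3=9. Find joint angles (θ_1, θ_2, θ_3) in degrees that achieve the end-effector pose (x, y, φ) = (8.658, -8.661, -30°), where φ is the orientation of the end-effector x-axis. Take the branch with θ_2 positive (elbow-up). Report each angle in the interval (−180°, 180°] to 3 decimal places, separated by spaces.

wrist centre = target − a_3·(cos φ, sin φ) = (0.8638, -4.1610)
cos θ_2 = (18.0600−6²−4²)/(2·6·4) = -0.7071; θ_2 = 134.9981° (elbow-up)
β = atan2(-4.1610,0.8638) = -78.2727°; ψ = atan2(2.8285,3.1717) = 41.7269°
θ_1 = β − ψ = -119.9995°
θ_3 = φ − θ_1 − θ_2 = -44.9985° (wrapped to (-180°,180°])

-120.000 134.998 -44.999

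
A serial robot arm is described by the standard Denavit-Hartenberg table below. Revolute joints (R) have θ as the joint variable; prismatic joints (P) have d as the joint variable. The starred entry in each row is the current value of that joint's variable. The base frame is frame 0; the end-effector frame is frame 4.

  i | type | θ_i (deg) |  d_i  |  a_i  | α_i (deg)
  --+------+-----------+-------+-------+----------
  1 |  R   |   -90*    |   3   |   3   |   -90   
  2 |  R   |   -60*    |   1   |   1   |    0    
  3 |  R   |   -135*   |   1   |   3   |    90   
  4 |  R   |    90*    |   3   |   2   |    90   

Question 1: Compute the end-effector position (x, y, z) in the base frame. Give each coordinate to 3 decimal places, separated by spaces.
after link 1: o_1 = (0.0000, -3.0000, 3.0000)
after link 2: o_2 = (1.0000, -3.5000, 3.8660)
after link 3: o_3 = (2.0000, -0.6022, 3.0896)
after link 4: o_4 = (4.0000, -1.3787, 0.1918)

4.000 -1.379 0.192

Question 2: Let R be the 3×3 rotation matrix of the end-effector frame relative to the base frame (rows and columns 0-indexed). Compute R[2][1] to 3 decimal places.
-0.966

End-effector y-axis (col 1 of R) = (0.0000,-0.2588,-0.9659)
R[2][1] = -0.9659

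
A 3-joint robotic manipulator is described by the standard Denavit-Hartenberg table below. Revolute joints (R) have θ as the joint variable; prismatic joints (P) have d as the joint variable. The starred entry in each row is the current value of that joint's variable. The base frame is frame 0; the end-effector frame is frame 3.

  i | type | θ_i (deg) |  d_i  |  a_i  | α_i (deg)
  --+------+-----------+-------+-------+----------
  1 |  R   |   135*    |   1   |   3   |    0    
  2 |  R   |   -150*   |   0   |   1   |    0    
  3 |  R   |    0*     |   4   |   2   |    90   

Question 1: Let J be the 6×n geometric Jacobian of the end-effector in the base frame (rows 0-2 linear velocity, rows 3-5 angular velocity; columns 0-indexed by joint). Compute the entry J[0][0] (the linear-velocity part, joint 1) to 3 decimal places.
-1.345

axis z_0 = ẑ; lever o_n−o_0 = (0.7765,1.3449,5.0000)
cross product → J_v[:, 0] = (-1.3449,0.7765,0.0000)
J_ω[:, 0] = z_0
entry J[0][0] = -1.3449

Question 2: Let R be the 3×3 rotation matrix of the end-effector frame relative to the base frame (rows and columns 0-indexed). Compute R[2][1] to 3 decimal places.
1.000

End-effector y-axis (col 1 of R) = (0.0000,0.0000,1.0000)
R[2][1] = 1.0000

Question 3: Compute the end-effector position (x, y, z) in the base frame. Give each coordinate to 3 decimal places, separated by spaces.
0.776 1.345 5.000

after link 1: o_1 = (-2.1213, 2.1213, 1.0000)
after link 2: o_2 = (-1.1554, 1.8625, 1.0000)
after link 3: o_3 = (0.7765, 1.3449, 5.0000)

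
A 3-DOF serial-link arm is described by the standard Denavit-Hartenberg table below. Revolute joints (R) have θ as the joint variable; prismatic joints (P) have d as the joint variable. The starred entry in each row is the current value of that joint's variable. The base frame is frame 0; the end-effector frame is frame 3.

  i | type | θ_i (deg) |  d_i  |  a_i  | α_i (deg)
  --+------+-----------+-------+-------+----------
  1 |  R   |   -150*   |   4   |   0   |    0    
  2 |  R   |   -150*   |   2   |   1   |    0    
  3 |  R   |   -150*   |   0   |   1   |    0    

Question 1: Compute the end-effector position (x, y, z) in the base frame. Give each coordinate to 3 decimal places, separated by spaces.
after link 1: o_1 = (0.0000, 0.0000, 4.0000)
after link 2: o_2 = (0.5000, 0.8660, 6.0000)
after link 3: o_3 = (0.5000, -0.1340, 6.0000)

0.500 -0.134 6.000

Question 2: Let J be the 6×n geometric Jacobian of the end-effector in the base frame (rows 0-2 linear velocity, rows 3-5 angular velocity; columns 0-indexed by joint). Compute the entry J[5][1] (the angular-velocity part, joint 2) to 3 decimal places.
axis z_1 = (0.0000,0.0000,1.0000); lever o_n−o_1 = (0.5000,-0.1340,2.0000)
cross product → J_v[:, 1] = (0.1340,0.5000,-0.0000)
J_ω[:, 1] = z_1
entry J[5][1] = 1.0000

1.000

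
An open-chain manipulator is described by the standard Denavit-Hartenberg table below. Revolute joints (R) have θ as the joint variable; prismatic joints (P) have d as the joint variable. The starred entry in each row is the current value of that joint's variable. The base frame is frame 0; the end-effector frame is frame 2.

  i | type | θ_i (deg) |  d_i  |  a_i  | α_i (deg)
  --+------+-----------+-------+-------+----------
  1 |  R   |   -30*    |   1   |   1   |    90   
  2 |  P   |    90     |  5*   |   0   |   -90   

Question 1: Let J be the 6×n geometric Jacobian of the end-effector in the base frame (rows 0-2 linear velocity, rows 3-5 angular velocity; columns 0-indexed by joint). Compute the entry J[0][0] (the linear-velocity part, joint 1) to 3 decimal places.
axis z_0 = ẑ; lever o_n−o_0 = (-1.6340,-4.8301,1.0000)
cross product → J_v[:, 0] = (4.8301,-1.6340,0.0000)
J_ω[:, 0] = z_0
entry J[0][0] = 4.8301

4.830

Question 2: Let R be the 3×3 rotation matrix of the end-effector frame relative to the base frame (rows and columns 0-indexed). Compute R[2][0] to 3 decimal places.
End-effector x-axis (col 0 of R) = (0.0000,0.0000,1.0000)
R[2][0] = 1.0000

1.000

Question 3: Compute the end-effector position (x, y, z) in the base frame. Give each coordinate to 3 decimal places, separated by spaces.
-1.634 -4.830 1.000

after link 1: o_1 = (0.8660, -0.5000, 1.0000)
after link 2: o_2 = (-1.6340, -4.8301, 1.0000)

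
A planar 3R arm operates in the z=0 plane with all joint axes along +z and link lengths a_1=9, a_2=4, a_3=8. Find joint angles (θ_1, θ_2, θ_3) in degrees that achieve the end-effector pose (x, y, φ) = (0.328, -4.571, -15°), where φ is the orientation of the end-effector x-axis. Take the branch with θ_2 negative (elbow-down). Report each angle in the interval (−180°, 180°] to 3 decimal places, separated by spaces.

wrist centre = target − a_3·(cos φ, sin φ) = (-7.3994, -2.5004)
cos θ_2 = (61.0035−9²−4²)/(2·9·4) = -0.5000; θ_2 = -119.9968° (elbow-down)
β = atan2(-2.5004,-7.3994) = -161.3286°; ψ = atan2(-3.4642,7.0002) = -26.3296°
θ_1 = β − ψ = -134.9990°
θ_3 = φ − θ_1 − θ_2 = -120.0042° (wrapped to (-180°,180°])

-134.999 -119.997 -120.004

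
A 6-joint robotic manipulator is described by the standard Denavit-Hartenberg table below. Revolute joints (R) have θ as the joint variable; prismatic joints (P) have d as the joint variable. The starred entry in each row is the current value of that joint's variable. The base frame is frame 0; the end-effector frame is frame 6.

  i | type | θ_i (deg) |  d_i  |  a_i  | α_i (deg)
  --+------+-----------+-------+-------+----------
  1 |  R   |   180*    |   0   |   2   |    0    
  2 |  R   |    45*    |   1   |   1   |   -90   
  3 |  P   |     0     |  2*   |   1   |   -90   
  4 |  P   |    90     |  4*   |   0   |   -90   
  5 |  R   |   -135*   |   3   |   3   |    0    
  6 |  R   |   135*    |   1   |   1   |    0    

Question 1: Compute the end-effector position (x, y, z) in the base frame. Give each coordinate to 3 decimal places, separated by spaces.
after link 1: o_1 = (-2.0000, 0.0000, 0.0000)
after link 2: o_2 = (-2.7071, -0.7071, 1.0000)
after link 3: o_3 = (-2.0000, -2.8284, 1.0000)
after link 4: o_4 = (-2.0000, -2.8284, -3.0000)
after link 5: o_5 = (1.6213, -2.2071, -5.1213)
after link 6: o_6 = (1.6213, -0.7929, -5.1213)

1.621 -0.793 -5.121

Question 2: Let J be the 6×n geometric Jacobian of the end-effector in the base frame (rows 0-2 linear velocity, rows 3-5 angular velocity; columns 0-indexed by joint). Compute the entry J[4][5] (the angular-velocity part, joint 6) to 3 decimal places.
0.707

axis z_5 = (0.7071,0.7071,-0.0000); lever o_n−o_5 = (0.0000,1.4142,0.0000)
cross product → J_v[:, 5] = (0.0000,-0.0000,1.0000)
J_ω[:, 5] = z_5
entry J[4][5] = 0.7071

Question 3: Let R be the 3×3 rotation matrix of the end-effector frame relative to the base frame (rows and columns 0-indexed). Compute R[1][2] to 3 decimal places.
End-effector z-axis (col 2 of R) = (0.7071,0.7071,-0.0000)
R[1][2] = 0.7071

0.707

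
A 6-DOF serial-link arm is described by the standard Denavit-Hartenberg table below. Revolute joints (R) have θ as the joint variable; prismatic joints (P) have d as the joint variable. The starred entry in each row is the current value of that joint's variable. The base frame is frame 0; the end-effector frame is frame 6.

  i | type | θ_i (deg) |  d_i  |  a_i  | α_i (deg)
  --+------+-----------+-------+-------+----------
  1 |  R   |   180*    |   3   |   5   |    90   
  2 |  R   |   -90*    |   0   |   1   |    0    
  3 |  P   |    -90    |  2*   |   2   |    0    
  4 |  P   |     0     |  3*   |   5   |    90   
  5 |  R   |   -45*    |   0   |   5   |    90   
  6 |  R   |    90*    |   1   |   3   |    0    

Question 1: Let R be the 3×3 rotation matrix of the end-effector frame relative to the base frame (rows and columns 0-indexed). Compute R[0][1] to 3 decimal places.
-0.707

End-effector y-axis (col 1 of R) = (-0.7071,0.7071,0.0000)
R[0][1] = -0.7071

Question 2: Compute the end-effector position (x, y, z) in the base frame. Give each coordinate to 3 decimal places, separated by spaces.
4.828 0.757 5.000

after link 1: o_1 = (-5.0000, 0.0000, 3.0000)
after link 2: o_2 = (-5.0000, 0.0000, 2.0000)
after link 3: o_3 = (-3.0000, 2.0000, 2.0000)
after link 4: o_4 = (2.0000, 5.0000, 2.0000)
after link 5: o_5 = (5.5355, 1.4645, 2.0000)
after link 6: o_6 = (4.8284, 0.7574, 5.0000)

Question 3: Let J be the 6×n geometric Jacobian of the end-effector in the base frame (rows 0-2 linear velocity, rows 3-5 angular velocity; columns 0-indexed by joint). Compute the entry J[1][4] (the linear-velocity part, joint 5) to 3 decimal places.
axis z_4 = (0.0000,-0.0000,1.0000); lever o_n−o_4 = (2.8284,-4.2426,3.0000)
cross product → J_v[:, 4] = (4.2426,2.8284,-0.0000)
J_ω[:, 4] = z_4
entry J[1][4] = 2.8284

2.828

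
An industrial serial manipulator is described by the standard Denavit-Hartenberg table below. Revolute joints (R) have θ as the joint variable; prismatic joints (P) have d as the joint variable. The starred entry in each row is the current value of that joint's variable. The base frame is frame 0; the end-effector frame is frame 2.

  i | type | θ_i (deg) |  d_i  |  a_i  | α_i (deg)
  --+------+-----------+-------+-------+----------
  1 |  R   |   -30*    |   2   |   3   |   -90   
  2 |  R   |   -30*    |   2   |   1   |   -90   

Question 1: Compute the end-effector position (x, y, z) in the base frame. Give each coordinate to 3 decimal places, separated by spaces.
4.348 -0.201 2.500

after link 1: o_1 = (2.5981, -1.5000, 2.0000)
after link 2: o_2 = (4.3481, -0.2010, 2.5000)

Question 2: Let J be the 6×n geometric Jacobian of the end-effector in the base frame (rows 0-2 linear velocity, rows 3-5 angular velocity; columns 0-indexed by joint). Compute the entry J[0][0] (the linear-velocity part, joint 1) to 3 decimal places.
0.201

axis z_0 = ẑ; lever o_n−o_0 = (4.3481,-0.2010,2.5000)
cross product → J_v[:, 0] = (0.2010,4.3481,-0.0000)
J_ω[:, 0] = z_0
entry J[0][0] = 0.2010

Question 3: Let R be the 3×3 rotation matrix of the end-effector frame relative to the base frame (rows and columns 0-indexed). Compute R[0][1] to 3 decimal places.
-0.500

End-effector y-axis (col 1 of R) = (-0.5000,-0.8660,-0.0000)
R[0][1] = -0.5000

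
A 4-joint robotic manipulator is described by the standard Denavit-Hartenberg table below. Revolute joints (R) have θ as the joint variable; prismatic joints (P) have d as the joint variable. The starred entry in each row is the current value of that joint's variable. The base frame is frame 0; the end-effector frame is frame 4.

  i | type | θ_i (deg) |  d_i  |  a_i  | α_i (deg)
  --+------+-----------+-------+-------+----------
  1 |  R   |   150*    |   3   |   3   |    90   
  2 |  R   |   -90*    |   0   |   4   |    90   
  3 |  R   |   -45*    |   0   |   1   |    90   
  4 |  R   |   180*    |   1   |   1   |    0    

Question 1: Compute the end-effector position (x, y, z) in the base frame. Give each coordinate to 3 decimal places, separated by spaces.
-2.952 0.888 -0.293

after link 1: o_1 = (-2.5981, 1.5000, 3.0000)
after link 2: o_2 = (-2.5981, 1.5000, -1.0000)
after link 3: o_3 = (-2.9516, 0.8876, -1.7071)
after link 4: o_4 = (-2.9516, 0.8876, -0.2929)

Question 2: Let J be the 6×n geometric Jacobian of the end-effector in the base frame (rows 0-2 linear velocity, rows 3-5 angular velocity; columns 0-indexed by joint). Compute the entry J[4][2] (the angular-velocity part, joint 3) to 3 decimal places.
-0.500

axis z_2 = (0.8660,-0.5000,-0.0000); lever o_n−o_2 = (-0.3536,-0.6124,0.7071)
cross product → J_v[:, 2] = (-0.3536,-0.6124,-0.7071)
J_ω[:, 2] = z_2
entry J[4][2] = -0.5000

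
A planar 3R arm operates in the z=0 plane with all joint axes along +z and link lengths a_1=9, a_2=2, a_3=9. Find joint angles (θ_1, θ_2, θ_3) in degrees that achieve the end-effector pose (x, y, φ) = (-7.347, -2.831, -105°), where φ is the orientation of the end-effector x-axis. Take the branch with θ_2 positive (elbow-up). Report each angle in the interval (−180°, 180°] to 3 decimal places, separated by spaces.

120.000 135.001 -0.002

wrist centre = target − a_3·(cos φ, sin φ) = (-5.0176, 5.8623)
cos θ_2 = (59.5435−9²−2²)/(2·9·2) = -0.7071; θ_2 = 135.0014° (elbow-up)
β = atan2(5.8623,-5.0176) = 130.5605°; ψ = atan2(1.4142,7.5858) = 10.5602°
θ_1 = β − ψ = 120.0004°
θ_3 = φ − θ_1 − θ_2 = -0.0018° (wrapped to (-180°,180°])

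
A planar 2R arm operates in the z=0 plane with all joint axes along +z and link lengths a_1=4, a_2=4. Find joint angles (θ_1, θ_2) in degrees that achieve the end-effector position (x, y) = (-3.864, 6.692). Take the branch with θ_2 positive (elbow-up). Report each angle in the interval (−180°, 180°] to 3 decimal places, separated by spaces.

cos θ_2 = (59.7134−4²−4²)/(2·4·4) = 0.8660; θ_2 = 29.9980° (elbow-up)
β = atan2(6.6920,-3.8640) = 120.0024°; ψ = atan2(1.9999,7.4642) = 14.9990°
θ_1 = β − ψ = 105.0034°

105.003 29.998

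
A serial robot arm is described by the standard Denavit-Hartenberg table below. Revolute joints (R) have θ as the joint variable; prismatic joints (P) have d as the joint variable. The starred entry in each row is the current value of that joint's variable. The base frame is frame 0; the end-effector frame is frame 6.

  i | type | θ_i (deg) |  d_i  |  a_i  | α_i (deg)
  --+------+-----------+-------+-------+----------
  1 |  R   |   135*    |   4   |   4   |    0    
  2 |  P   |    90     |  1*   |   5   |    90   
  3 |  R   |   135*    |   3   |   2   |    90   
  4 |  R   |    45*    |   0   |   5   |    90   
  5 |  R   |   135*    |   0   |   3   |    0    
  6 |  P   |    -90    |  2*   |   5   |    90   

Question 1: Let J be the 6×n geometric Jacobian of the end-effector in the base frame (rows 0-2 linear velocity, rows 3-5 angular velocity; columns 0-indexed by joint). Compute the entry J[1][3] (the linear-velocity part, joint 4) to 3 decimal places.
2.646

axis z_3 = (-0.5000,-0.5000,0.7071); lever o_n−o_3 = (-2.0607,2.3536,8.2071)
cross product → J_v[:, 3] = (-5.7678,2.6464,-2.2071)
J_ω[:, 3] = z_3
entry J[1][3] = 2.6464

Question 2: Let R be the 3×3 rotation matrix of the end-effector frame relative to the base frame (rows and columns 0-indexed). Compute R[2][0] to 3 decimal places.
End-effector x-axis (col 0 of R) = (-0.4571,0.2500,0.8536)
R[2][0] = 0.8536

0.854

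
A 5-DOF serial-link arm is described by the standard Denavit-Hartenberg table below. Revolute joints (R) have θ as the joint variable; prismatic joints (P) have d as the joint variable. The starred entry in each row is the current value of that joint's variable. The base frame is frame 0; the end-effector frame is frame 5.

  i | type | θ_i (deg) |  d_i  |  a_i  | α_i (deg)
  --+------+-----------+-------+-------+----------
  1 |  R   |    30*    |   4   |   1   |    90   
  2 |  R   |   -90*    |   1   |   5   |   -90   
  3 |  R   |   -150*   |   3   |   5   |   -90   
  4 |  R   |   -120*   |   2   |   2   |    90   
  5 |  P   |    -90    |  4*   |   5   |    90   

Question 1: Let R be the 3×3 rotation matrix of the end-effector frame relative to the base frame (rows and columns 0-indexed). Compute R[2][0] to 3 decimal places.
0.500

End-effector x-axis (col 0 of R) = (-0.4330,0.7500,0.5000)
R[2][0] = 0.5000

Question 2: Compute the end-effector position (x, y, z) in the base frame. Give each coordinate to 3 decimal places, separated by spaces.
after link 1: o_1 = (0.8660, 0.5000, 4.0000)
after link 2: o_2 = (1.3660, -0.3660, -1.0000)
after link 3: o_3 = (5.2141, -1.0311, 3.3301)
after link 4: o_4 = (7.3301, -1.2321, 1.4641)
after link 5: o_5 = (2.5670, 3.0179, 0.9641)

2.567 3.018 0.964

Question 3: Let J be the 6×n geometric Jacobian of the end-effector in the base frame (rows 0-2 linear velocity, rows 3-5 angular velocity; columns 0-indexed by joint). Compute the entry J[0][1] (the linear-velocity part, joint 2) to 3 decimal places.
axis z_1 = (0.5000,-0.8660,0.0000); lever o_n−o_1 = (1.7010,2.5179,-3.0359)
cross product → J_v[:, 1] = (2.6292,1.5179,2.7321)
J_ω[:, 1] = z_1
entry J[0][1] = 2.6292

2.629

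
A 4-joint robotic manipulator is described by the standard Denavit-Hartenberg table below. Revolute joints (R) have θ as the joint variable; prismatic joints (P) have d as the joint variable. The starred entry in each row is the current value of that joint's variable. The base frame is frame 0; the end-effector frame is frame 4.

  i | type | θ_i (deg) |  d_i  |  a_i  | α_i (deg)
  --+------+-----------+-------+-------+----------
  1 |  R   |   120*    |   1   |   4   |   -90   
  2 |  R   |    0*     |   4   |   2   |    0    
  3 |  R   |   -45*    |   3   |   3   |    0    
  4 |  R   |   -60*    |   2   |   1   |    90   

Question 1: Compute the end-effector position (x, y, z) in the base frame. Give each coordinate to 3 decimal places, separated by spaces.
after link 1: o_1 = (-2.0000, 3.4641, 1.0000)
after link 2: o_2 = (-6.4641, 3.1962, 1.0000)
after link 3: o_3 = (-10.1228, 3.5333, 3.1213)
after link 4: o_4 = (-11.7255, 2.3091, 4.0872)

-11.725 2.309 4.087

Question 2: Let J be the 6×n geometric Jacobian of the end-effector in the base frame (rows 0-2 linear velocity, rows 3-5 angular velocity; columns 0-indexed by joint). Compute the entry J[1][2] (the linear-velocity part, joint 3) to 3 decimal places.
axis z_2 = (-0.8660,-0.5000,0.0000); lever o_n−o_2 = (-5.2614,-0.8870,3.0872)
cross product → J_v[:, 2] = (-1.5436,2.6736,-1.8625)
J_ω[:, 2] = z_2
entry J[1][2] = 2.6736

2.674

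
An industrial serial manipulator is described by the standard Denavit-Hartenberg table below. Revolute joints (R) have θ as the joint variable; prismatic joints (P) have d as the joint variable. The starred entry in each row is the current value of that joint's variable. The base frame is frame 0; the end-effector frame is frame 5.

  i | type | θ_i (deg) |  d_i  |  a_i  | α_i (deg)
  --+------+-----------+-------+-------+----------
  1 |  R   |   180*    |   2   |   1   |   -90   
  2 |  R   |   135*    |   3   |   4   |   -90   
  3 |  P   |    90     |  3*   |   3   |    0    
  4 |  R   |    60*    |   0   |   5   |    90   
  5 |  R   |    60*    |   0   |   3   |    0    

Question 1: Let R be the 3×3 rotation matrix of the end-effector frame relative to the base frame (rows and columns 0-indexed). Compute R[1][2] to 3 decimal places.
End-effector z-axis (col 2 of R) = (0.3536,0.8660,-0.3536)
R[1][2] = 0.8660

0.866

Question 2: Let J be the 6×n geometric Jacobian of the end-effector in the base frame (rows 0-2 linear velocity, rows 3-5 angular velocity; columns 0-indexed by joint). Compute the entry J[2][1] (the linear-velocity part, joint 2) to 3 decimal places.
2.806

axis z_1 = (-0.0000,-1.0000,0.0000); lever o_n−o_1 = (2.8064,3.2500,5.1104)
cross product → J_v[:, 1] = (-5.1104,0.0000,2.8064)
J_ω[:, 1] = z_1
entry J[2][1] = 2.8064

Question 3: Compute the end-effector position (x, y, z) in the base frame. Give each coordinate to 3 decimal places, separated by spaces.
after link 1: o_1 = (-1.0000, 0.0000, 2.0000)
after link 2: o_2 = (1.8284, -3.0000, -0.8284)
after link 3: o_3 = (3.9497, -0.0000, 1.2929)
after link 4: o_4 = (0.8879, 2.5000, 4.3548)
after link 5: o_5 = (1.8064, 3.2500, 7.1104)

1.806 3.250 7.110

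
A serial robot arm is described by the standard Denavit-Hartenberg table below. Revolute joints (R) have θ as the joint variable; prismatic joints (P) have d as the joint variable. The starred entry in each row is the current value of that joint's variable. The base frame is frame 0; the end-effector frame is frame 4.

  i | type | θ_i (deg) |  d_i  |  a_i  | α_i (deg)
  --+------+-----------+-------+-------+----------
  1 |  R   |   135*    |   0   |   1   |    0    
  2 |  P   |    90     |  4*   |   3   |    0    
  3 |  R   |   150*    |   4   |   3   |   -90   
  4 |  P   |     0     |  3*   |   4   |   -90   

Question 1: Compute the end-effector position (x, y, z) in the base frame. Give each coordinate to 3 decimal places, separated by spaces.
after link 1: o_1 = (-0.7071, 0.7071, 0.0000)
after link 2: o_2 = (-2.8284, -1.4142, 4.0000)
after link 3: o_3 = (0.0694, -0.6378, 8.0000)
after link 4: o_4 = (3.1566, 3.2953, 8.0000)

3.157 3.295 8.000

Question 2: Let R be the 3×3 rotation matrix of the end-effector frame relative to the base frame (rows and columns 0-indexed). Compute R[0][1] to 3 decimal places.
0.259

End-effector y-axis (col 1 of R) = (0.2588,-0.9659,-0.0000)
R[0][1] = 0.2588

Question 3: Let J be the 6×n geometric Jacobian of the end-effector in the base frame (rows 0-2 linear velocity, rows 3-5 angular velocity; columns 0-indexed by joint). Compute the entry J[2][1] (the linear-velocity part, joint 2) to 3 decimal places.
1.000

prismatic axis z_1 = (0.0000,0.0000,1.0000)
J_v[:, 1] = z_1; J_ω[:, 1] = (0,0,0)
entry J[2][1] = 1.0000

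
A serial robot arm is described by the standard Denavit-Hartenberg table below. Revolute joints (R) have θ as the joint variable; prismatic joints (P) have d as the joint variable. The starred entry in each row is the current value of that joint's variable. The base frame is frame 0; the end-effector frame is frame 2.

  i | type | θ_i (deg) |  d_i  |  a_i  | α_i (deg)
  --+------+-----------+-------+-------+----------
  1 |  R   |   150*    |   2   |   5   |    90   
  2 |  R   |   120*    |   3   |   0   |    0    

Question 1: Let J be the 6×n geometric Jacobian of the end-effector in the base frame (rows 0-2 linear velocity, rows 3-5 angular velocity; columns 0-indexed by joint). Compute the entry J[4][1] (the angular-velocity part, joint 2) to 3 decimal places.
0.866

axis z_1 = (0.5000,0.8660,0.0000); lever o_n−o_1 = (1.5000,2.5981,0.0000)
cross product → J_v[:, 1] = (-0.0000,0.0000,0.0000)
J_ω[:, 1] = z_1
entry J[4][1] = 0.8660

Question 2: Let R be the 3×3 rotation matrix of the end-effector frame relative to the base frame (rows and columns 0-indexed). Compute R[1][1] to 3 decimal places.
-0.433

End-effector y-axis (col 1 of R) = (0.7500,-0.4330,-0.5000)
R[1][1] = -0.4330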